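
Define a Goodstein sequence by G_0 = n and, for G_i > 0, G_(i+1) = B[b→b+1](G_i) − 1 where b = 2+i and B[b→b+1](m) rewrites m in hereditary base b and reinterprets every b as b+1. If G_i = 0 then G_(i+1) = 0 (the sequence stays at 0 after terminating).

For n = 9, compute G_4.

140743

9 —HB2→ 2^(2 + 1) + 1 —bump→ 3^(3 + 1) + 1 = 82 —(−1)→ 81
81 —HB3→ 3^(3 + 1) —bump→ 4^(4 + 1) = 1024 —(−1)→ 1023
1023 —HB4→ 3·4^4 + 3·4^3 + 3·4^2 + 3·4 + 3 —bump→ 3·5^5 + 3·5^3 + 3·5^2 + 3·5 + 3 = 9843 —(−1)→ 9842
9842 —HB5→ 3·5^5 + 3·5^3 + 3·5^2 + 3·5 + 2 —bump→ 3·6^6 + 3·6^3 + 3·6^2 + 3·6 + 2 = 140744 —(−1)→ 140743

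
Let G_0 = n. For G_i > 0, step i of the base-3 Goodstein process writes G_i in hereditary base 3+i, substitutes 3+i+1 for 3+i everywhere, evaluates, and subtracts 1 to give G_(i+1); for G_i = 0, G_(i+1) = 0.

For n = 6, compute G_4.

7

6 —HB3→ 2·3 —bump→ 2·4 = 8 —(−1)→ 7
7 —HB4→ 4 + 3 —bump→ 5 + 3 = 8 —(−1)→ 7
7 —HB5→ 5 + 2 —bump→ 6 + 2 = 8 —(−1)→ 7
7 —HB6→ 6 + 1 —bump→ 7 + 1 = 8 —(−1)→ 7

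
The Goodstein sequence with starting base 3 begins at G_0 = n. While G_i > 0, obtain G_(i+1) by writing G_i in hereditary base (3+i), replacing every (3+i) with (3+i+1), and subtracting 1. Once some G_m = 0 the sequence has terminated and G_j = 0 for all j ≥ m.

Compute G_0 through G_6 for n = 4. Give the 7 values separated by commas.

4, 4, 4, 3, 2, 1, 0

(0) 4|_3 = 3 + 1 ↦ 4 + 1|_4 = 5 ⇒ 4
(1) 4|_4 = 4 ↦ 5|_5 = 5 ⇒ 4
(2) 4|_5 = 4 ↦ 4|_6 = 4 ⇒ 3
(3) 3|_6 = 3 ↦ 3|_7 = 3 ⇒ 2
(4) 2|_7 = 2 ↦ 2|_8 = 2 ⇒ 1
(5) 1|_8 = 1 ↦ 1|_9 = 1 ⇒ 0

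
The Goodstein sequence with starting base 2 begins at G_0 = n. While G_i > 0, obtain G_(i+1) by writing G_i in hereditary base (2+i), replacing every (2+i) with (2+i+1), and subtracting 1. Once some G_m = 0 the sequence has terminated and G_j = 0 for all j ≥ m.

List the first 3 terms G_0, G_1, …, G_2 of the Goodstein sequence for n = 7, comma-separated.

7, 30, 259

7 —HB2→ 2^2 + 2 + 1 —bump→ 3^3 + 3 + 1 = 31 —(−1)→ 30
30 —HB3→ 3^3 + 3 —bump→ 4^4 + 4 = 260 —(−1)→ 259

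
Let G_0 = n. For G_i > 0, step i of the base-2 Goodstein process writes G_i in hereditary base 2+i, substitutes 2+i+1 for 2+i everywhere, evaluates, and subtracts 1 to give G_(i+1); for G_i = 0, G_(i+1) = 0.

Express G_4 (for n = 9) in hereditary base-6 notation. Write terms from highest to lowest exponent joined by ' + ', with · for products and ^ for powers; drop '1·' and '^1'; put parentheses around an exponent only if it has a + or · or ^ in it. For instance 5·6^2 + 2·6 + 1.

step 0: 9 = 2^(2 + 1) + 1; sub 3 for 2: 3^(3 + 1) + 1; = 82; G_1 = 82−1 = 81
step 1: 81 = 3^(3 + 1); sub 4 for 3: 4^(4 + 1); = 1024; G_2 = 1024−1 = 1023
step 2: 1023 = 3·4^4 + 3·4^3 + 3·4^2 + 3·4 + 3; sub 5 for 4: 3·5^5 + 3·5^3 + 3·5^2 + 3·5 + 3; = 9843; G_3 = 9843−1 = 9842
step 3: 9842 = 3·5^5 + 3·5^3 + 3·5^2 + 3·5 + 2; sub 6 for 5: 3·6^6 + 3·6^3 + 3·6^2 + 3·6 + 2; = 140744; G_4 = 140744−1 = 140743
step 4: 140743 = 3·6^6 + 3·6^3 + 3·6^2 + 3·6 + 1; sub 7 for 6: 3·7^7 + 3·7^3 + 3·7^2 + 3·7 + 1; = 2471827; G_5 = 2471827−1 = 2471826

3·6^6 + 3·6^3 + 3·6^2 + 3·6 + 1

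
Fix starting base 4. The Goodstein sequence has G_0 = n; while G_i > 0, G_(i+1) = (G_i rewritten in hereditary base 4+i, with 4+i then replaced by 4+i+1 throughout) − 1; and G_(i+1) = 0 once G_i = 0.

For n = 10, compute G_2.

G_0=10  [base 4] 2·4 + 2  →[4↦5]→  2·5 + 2 = 12  −1 ⇒ G_1=11
G_1=11  [base 5] 2·5 + 1  →[5↦6]→  2·6 + 1 = 13  −1 ⇒ G_2=12

12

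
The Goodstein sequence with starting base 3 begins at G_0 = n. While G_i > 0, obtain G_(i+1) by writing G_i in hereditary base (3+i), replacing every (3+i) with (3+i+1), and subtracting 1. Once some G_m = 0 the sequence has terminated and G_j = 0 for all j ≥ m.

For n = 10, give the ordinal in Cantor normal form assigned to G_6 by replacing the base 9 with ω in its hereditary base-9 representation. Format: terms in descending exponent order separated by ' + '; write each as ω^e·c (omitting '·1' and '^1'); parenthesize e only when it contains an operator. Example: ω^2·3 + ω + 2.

ω·4

(0) 10|_3 = 3^2 + 1 ↦ 4^2 + 1|_4 = 17 ⇒ 16
(1) 16|_4 = 4^2 ↦ 5^2|_5 = 25 ⇒ 24
(2) 24|_5 = 4·5 + 4 ↦ 4·6 + 4|_6 = 28 ⇒ 27
(3) 27|_6 = 4·6 + 3 ↦ 4·7 + 3|_7 = 31 ⇒ 30
(4) 30|_7 = 4·7 + 2 ↦ 4·8 + 2|_8 = 34 ⇒ 33
(5) 33|_8 = 4·8 + 1 ↦ 4·9 + 1|_9 = 37 ⇒ 36
(6) 36|_9 = 4·9 ↦ 4·10|_10 = 40 ⇒ 39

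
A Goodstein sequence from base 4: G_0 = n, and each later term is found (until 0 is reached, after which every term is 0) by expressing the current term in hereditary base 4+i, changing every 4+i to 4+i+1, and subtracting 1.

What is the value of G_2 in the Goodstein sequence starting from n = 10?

G_0 = 10. HB_4(10) = 2·4 + 2. Bump = 12. G_1 = 11.
G_1 = 11. HB_5(11) = 2·5 + 1. Bump = 13. G_2 = 12.

12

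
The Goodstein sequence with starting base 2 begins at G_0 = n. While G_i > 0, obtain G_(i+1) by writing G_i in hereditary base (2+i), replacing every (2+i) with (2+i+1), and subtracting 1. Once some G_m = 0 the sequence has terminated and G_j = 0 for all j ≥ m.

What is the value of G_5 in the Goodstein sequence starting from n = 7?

G_0 = 7. HB_2(7) = 2^2 + 2 + 1. Bump = 31. G_1 = 30.
G_1 = 30. HB_3(30) = 3^3 + 3. Bump = 260. G_2 = 259.
G_2 = 259. HB_4(259) = 4^4 + 3. Bump = 3128. G_3 = 3127.
G_3 = 3127. HB_5(3127) = 5^5 + 2. Bump = 46658. G_4 = 46657.
G_4 = 46657. HB_6(46657) = 6^6 + 1. Bump = 823544. G_5 = 823543.
G_5 = 823543. HB_7(823543) = 7^7. Bump = 16777216. G_6 = 16777215.

823543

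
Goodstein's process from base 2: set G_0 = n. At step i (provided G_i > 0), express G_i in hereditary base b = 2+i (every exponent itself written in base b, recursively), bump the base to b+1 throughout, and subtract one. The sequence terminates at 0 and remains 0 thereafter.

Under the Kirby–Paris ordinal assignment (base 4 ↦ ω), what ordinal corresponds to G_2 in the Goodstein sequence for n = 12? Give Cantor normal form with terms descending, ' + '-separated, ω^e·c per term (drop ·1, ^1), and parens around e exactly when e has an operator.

ω^(ω + 1) + ω^2·2 + ω·2 + 1

[0] 12 ≡ 2^(2 + 1) + 2^2 (base 2). Lift 3: 108. −1: 107.
[1] 107 ≡ 3^(3 + 1) + 2·3^2 + 2·3 + 2 (base 3). Lift 4: 1066. −1: 1065.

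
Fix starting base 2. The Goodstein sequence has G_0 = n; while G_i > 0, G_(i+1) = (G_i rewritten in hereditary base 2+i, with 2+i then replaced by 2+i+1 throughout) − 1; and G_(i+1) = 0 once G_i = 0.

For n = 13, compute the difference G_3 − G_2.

[0] 13 ≡ 2^(2 + 1) + 2^2 + 1 (base 2). Lift 3: 109. −1: 108.
[1] 108 ≡ 3^(3 + 1) + 3^3 (base 3). Lift 4: 1280. −1: 1279.
[2] 1279 ≡ 4^(4 + 1) + 3·4^3 + 3·4^2 + 3·4 + 3 (base 4). Lift 5: 16093. −1: 16092.

14813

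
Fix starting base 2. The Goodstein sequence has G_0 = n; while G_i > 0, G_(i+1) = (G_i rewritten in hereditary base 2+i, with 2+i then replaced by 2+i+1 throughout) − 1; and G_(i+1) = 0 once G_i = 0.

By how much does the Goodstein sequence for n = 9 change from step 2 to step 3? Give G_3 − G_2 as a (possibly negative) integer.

8819

G_0 = 9. HB_2(9) = 2^(2 + 1) + 1. Bump = 82. G_1 = 81.
G_1 = 81. HB_3(81) = 3^(3 + 1). Bump = 1024. G_2 = 1023.
G_2 = 1023. HB_4(1023) = 3·4^4 + 3·4^3 + 3·4^2 + 3·4 + 3. Bump = 9843. G_3 = 9842.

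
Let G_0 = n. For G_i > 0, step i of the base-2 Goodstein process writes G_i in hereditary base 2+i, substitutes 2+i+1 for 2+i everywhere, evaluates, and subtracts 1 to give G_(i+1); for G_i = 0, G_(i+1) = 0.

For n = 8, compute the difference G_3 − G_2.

i=0: 8 = 2^(2 + 1) (b=2); 2→3: 3^(3 + 1) = 81; 81−1 = 80
i=1: 80 = 2·3^3 + 2·3^2 + 2·3 + 2 (b=3); 3→4: 2·4^4 + 2·4^2 + 2·4 + 2 = 554; 554−1 = 553
i=2: 553 = 2·4^4 + 2·4^2 + 2·4 + 1 (b=4); 4→5: 2·5^5 + 2·5^2 + 2·5 + 1 = 6311; 6311−1 = 6310

5757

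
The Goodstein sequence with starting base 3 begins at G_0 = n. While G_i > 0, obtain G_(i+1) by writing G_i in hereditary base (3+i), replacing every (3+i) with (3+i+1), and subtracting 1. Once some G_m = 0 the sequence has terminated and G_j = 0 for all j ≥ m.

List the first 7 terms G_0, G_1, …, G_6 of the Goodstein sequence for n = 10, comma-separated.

[0] 10 ≡ 3^2 + 1 (base 3). Lift 4: 17. −1: 16.
[1] 16 ≡ 4^2 (base 4). Lift 5: 25. −1: 24.
[2] 24 ≡ 4·5 + 4 (base 5). Lift 6: 28. −1: 27.
[3] 27 ≡ 4·6 + 3 (base 6). Lift 7: 31. −1: 30.
[4] 30 ≡ 4·7 + 2 (base 7). Lift 8: 34. −1: 33.
[5] 33 ≡ 4·8 + 1 (base 8). Lift 9: 37. −1: 36.

10, 16, 24, 27, 30, 33, 36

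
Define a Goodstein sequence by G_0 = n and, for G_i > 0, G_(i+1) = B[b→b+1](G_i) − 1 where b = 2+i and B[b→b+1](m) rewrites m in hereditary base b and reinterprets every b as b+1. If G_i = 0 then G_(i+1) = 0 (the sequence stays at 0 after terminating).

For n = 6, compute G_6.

6 —HB2→ 2^2 + 2 —bump→ 3^3 + 3 = 30 —(−1)→ 29
29 —HB3→ 3^3 + 2 —bump→ 4^4 + 2 = 258 —(−1)→ 257
257 —HB4→ 4^4 + 1 —bump→ 5^5 + 1 = 3126 —(−1)→ 3125
3125 —HB5→ 5^5 —bump→ 6^6 = 46656 —(−1)→ 46655
46655 —HB6→ 5·6^5 + 5·6^4 + 5·6^3 + 5·6^2 + 5·6 + 5 —bump→ 5·7^5 + 5·7^4 + 5·7^3 + 5·7^2 + 5·7 + 5 = 98040 —(−1)→ 98039
98039 —HB7→ 5·7^5 + 5·7^4 + 5·7^3 + 5·7^2 + 5·7 + 4 —bump→ 5·8^5 + 5·8^4 + 5·8^3 + 5·8^2 + 5·8 + 4 = 187244 —(−1)→ 187243
187243 —HB8→ 5·8^5 + 5·8^4 + 5·8^3 + 5·8^2 + 5·8 + 3 —bump→ 5·9^5 + 5·9^4 + 5·9^3 + 5·9^2 + 5·9 + 3 = 332148 —(−1)→ 332147

187243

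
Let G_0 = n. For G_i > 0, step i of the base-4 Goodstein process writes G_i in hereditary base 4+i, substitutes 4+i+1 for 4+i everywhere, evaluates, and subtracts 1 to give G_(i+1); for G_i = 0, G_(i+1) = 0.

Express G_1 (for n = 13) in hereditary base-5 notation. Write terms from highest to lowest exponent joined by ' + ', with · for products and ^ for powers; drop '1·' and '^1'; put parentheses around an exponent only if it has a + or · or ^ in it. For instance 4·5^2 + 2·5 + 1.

13 —HB4→ 3·4 + 1 —bump→ 3·5 + 1 = 16 —(−1)→ 15
15 —HB5→ 3·5 —bump→ 3·6 = 18 —(−1)→ 17

3·5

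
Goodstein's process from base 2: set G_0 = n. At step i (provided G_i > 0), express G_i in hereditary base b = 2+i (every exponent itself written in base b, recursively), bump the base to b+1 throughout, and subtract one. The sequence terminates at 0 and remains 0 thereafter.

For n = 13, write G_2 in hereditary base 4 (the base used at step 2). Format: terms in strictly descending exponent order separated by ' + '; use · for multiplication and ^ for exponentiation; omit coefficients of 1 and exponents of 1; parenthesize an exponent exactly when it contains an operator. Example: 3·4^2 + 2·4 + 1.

4^(4 + 1) + 3·4^3 + 3·4^2 + 3·4 + 3

i=0: 13 = 2^(2 + 1) + 2^2 + 1 (b=2); 2→3: 3^(3 + 1) + 3^3 + 1 = 109; 109−1 = 108
i=1: 108 = 3^(3 + 1) + 3^3 (b=3); 3→4: 4^(4 + 1) + 4^4 = 1280; 1280−1 = 1279
i=2: 1279 = 4^(4 + 1) + 3·4^3 + 3·4^2 + 3·4 + 3 (b=4); 4→5: 5^(5 + 1) + 3·5^3 + 3·5^2 + 3·5 + 3 = 16093; 16093−1 = 16092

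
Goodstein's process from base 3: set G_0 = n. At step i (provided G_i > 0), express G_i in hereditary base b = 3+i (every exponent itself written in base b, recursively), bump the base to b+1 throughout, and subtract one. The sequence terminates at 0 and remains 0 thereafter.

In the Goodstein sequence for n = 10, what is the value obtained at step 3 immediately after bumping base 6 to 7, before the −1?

31

base 3: 10 = 3^2 + 1; at 4: 4^2 + 1 = 17; next = 16
base 4: 16 = 4^2; at 5: 5^2 = 25; next = 24
base 5: 24 = 4·5 + 4; at 6: 4·6 + 4 = 28; next = 27
base 6: 27 = 4·6 + 3; at 7: 4·7 + 3 = 31; next = 30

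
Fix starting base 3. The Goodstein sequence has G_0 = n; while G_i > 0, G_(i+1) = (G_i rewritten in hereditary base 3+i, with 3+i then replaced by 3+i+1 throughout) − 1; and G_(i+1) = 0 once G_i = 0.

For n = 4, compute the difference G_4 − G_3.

G_0 = 4. HB_3(4) = 3 + 1. Bump = 5. G_1 = 4.
G_1 = 4. HB_4(4) = 4. Bump = 5. G_2 = 4.
G_2 = 4. HB_5(4) = 4. Bump = 4. G_3 = 3.
G_3 = 3. HB_6(3) = 3. Bump = 3. G_4 = 2.

-1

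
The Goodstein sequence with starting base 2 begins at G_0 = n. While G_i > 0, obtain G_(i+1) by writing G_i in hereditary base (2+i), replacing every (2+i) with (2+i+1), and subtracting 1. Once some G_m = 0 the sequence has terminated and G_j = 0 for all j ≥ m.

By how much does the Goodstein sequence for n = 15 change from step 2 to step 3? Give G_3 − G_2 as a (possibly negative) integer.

step 0: 15 = 2^(2 + 1) + 2^2 + 2 + 1; sub 3 for 2: 3^(3 + 1) + 3^3 + 3 + 1; = 112; G_1 = 112−1 = 111
step 1: 111 = 3^(3 + 1) + 3^3 + 3; sub 4 for 3: 4^(4 + 1) + 4^4 + 4; = 1284; G_2 = 1284−1 = 1283
step 2: 1283 = 4^(4 + 1) + 4^4 + 3; sub 5 for 4: 5^(5 + 1) + 5^5 + 3; = 18753; G_3 = 18753−1 = 18752

17469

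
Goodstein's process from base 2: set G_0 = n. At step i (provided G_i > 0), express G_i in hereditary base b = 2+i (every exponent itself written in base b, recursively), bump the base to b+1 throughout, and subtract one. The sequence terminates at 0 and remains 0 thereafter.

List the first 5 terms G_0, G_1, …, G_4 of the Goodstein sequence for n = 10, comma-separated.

[0] 10 ≡ 2^(2 + 1) + 2 (base 2). Lift 3: 84. −1: 83.
[1] 83 ≡ 3^(3 + 1) + 2 (base 3). Lift 4: 1026. −1: 1025.
[2] 1025 ≡ 4^(4 + 1) + 1 (base 4). Lift 5: 15626. −1: 15625.
[3] 15625 ≡ 5^(5 + 1) (base 5). Lift 6: 279936. −1: 279935.

10, 83, 1025, 15625, 279935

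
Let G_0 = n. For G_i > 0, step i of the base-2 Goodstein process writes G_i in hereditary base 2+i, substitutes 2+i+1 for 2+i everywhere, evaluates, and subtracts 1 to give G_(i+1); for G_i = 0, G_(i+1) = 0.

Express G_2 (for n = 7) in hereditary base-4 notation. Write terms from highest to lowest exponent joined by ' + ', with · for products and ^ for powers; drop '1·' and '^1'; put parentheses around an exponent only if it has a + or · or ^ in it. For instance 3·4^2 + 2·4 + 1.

base 2: 7 = 2^2 + 2 + 1; at 3: 3^3 + 3 + 1 = 31; next = 30
base 3: 30 = 3^3 + 3; at 4: 4^4 + 4 = 260; next = 259

4^4 + 3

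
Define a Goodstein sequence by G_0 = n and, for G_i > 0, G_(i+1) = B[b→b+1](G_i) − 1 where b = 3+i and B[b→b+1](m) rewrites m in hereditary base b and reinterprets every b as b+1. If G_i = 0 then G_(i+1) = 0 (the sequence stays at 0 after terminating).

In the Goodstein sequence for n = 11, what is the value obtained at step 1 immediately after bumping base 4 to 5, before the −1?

26

base 3: 11 = 3^2 + 2; at 4: 4^2 + 2 = 18; next = 17
base 4: 17 = 4^2 + 1; at 5: 5^2 + 1 = 26; next = 25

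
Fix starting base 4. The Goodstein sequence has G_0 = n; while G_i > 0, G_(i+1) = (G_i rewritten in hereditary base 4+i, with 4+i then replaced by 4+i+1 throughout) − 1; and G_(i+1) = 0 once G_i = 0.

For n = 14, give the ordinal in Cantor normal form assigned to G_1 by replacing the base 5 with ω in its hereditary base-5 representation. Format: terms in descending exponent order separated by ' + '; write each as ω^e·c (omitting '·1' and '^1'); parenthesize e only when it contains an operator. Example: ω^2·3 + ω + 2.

i=0: 14 = 3·4 + 2 (b=4); 4→5: 3·5 + 2 = 17; 17−1 = 16
i=1: 16 = 3·5 + 1 (b=5); 5→6: 3·6 + 1 = 19; 19−1 = 18

ω·3 + 1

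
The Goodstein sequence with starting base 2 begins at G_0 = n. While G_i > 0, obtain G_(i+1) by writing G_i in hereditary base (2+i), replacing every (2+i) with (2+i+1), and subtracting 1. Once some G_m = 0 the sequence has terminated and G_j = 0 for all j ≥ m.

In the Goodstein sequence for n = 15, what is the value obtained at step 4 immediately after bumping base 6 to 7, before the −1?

6588345

15 —HB2→ 2^(2 + 1) + 2^2 + 2 + 1 —bump→ 3^(3 + 1) + 3^3 + 3 + 1 = 112 —(−1)→ 111
111 —HB3→ 3^(3 + 1) + 3^3 + 3 —bump→ 4^(4 + 1) + 4^4 + 4 = 1284 —(−1)→ 1283
1283 —HB4→ 4^(4 + 1) + 4^4 + 3 —bump→ 5^(5 + 1) + 5^5 + 3 = 18753 —(−1)→ 18752
18752 —HB5→ 5^(5 + 1) + 5^5 + 2 —bump→ 6^(6 + 1) + 6^6 + 2 = 326594 —(−1)→ 326593
326593 —HB6→ 6^(6 + 1) + 6^6 + 1 —bump→ 7^(7 + 1) + 7^7 + 1 = 6588345 —(−1)→ 6588344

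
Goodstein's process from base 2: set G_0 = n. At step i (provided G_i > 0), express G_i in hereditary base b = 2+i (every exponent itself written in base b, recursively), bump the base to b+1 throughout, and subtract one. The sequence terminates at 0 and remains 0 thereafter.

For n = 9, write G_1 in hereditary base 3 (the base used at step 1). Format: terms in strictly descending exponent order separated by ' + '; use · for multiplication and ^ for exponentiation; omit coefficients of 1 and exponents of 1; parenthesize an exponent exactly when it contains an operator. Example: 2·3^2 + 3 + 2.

3^(3 + 1)

G_0 = 9. HB_2(9) = 2^(2 + 1) + 1. Bump = 82. G_1 = 81.
G_1 = 81. HB_3(81) = 3^(3 + 1). Bump = 1024. G_2 = 1023.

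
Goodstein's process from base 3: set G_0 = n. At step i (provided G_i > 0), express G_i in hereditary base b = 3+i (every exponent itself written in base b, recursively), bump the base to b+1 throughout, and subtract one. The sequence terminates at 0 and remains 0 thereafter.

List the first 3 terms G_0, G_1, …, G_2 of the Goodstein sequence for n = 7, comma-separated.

7, 8, 9

(0) 7|_3 = 2·3 + 1 ↦ 2·4 + 1|_4 = 9 ⇒ 8
(1) 8|_4 = 2·4 ↦ 2·5|_5 = 10 ⇒ 9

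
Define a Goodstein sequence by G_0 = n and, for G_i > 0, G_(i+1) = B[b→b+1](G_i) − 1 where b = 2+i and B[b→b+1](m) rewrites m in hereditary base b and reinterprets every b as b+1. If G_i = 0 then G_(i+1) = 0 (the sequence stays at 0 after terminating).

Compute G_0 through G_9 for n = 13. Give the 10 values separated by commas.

[0] 13 ≡ 2^(2 + 1) + 2^2 + 1 (base 2). Lift 3: 109. −1: 108.
[1] 108 ≡ 3^(3 + 1) + 3^3 (base 3). Lift 4: 1280. −1: 1279.
[2] 1279 ≡ 4^(4 + 1) + 3·4^3 + 3·4^2 + 3·4 + 3 (base 4). Lift 5: 16093. −1: 16092.
[3] 16092 ≡ 5^(5 + 1) + 3·5^3 + 3·5^2 + 3·5 + 2 (base 5). Lift 6: 280712. −1: 280711.
[4] 280711 ≡ 6^(6 + 1) + 3·6^3 + 3·6^2 + 3·6 + 1 (base 6). Lift 7: 5765999. −1: 5765998.
[5] 5765998 ≡ 7^(7 + 1) + 3·7^3 + 3·7^2 + 3·7 (base 7). Lift 8: 134219480. −1: 134219479.
[6] 134219479 ≡ 8^(8 + 1) + 3·8^3 + 3·8^2 + 2·8 + 7 (base 8). Lift 9: 3486786856. −1: 3486786855.
[7] 3486786855 ≡ 9^(9 + 1) + 3·9^3 + 3·9^2 + 2·9 + 6 (base 9). Lift 10: 100000003326. −1: 100000003325.
[8] 100000003325 ≡ 10^(10 + 1) + 3·10^3 + 3·10^2 + 2·10 + 5 (base 10). Lift 11: 3138428381104. −1: 3138428381103.

13, 108, 1279, 16092, 280711, 5765998, 134219479, 3486786855, 100000003325, 3138428381103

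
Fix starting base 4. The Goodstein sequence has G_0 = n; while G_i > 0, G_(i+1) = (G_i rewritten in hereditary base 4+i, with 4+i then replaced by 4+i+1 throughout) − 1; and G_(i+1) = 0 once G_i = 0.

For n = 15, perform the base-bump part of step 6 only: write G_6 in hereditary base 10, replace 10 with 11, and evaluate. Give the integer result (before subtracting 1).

27

[0] 15 ≡ 3·4 + 3 (base 4). Lift 5: 18. −1: 17.
[1] 17 ≡ 3·5 + 2 (base 5). Lift 6: 20. −1: 19.
[2] 19 ≡ 3·6 + 1 (base 6). Lift 7: 22. −1: 21.
[3] 21 ≡ 3·7 (base 7). Lift 8: 24. −1: 23.
[4] 23 ≡ 2·8 + 7 (base 8). Lift 9: 25. −1: 24.
[5] 24 ≡ 2·9 + 6 (base 9). Lift 10: 26. −1: 25.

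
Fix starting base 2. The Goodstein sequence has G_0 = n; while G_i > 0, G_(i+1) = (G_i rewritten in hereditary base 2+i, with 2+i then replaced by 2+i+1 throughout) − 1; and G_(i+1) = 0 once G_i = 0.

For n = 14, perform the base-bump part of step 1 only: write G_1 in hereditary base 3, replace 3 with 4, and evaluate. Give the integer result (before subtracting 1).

1282

G_0=14  [base 2] 2^(2 + 1) + 2^2 + 2  →[2↦3]→  3^(3 + 1) + 3^3 + 3 = 111  −1 ⇒ G_1=110
G_1=110  [base 3] 3^(3 + 1) + 3^3 + 2  →[3↦4]→  4^(4 + 1) + 4^4 + 2 = 1282  −1 ⇒ G_2=1281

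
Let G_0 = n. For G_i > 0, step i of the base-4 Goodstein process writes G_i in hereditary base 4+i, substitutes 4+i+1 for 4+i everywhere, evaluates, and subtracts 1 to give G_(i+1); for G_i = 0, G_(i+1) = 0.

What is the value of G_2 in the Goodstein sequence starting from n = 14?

G_0=14  [base 4] 3·4 + 2  →[4↦5]→  3·5 + 2 = 17  −1 ⇒ G_1=16
G_1=16  [base 5] 3·5 + 1  →[5↦6]→  3·6 + 1 = 19  −1 ⇒ G_2=18

18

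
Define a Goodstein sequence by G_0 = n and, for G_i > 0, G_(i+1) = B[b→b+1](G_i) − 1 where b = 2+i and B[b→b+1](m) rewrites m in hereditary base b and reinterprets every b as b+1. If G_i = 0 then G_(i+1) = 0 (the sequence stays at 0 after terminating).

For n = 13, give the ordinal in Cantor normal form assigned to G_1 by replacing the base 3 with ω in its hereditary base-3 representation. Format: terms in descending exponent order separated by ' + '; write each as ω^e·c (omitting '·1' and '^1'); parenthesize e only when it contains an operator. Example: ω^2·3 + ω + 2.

G_0 = 13. HB_2(13) = 2^(2 + 1) + 2^2 + 1. Bump = 109. G_1 = 108.
G_1 = 108. HB_3(108) = 3^(3 + 1) + 3^3. Bump = 1280. G_2 = 1279.

ω^(ω + 1) + ω^ω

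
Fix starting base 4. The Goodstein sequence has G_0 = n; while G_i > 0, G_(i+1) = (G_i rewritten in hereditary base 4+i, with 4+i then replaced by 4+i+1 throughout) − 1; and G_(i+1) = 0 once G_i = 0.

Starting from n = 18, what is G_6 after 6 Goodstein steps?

i=0: 18 = 4^2 + 2 (b=4); 4→5: 5^2 + 2 = 27; 27−1 = 26
i=1: 26 = 5^2 + 1 (b=5); 5→6: 6^2 + 1 = 37; 37−1 = 36
i=2: 36 = 6^2 (b=6); 6→7: 7^2 = 49; 49−1 = 48
i=3: 48 = 6·7 + 6 (b=7); 7→8: 6·8 + 6 = 54; 54−1 = 53
i=4: 53 = 6·8 + 5 (b=8); 8→9: 6·9 + 5 = 59; 59−1 = 58
i=5: 58 = 6·9 + 4 (b=9); 9→10: 6·10 + 4 = 64; 64−1 = 63
i=6: 63 = 6·10 + 3 (b=10); 10→11: 6·11 + 3 = 69; 69−1 = 68

63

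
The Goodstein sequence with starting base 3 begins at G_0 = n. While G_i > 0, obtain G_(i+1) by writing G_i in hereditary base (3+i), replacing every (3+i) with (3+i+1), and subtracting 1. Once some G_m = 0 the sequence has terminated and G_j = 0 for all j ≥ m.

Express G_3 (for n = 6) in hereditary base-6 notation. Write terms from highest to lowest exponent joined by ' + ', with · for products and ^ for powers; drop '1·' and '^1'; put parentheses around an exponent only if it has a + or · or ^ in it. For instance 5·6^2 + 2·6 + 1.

6 + 1

step 0: 6 = 2·3; sub 4 for 3: 2·4; = 8; G_1 = 8−1 = 7
step 1: 7 = 4 + 3; sub 5 for 4: 5 + 3; = 8; G_2 = 8−1 = 7
step 2: 7 = 5 + 2; sub 6 for 5: 6 + 2; = 8; G_3 = 8−1 = 7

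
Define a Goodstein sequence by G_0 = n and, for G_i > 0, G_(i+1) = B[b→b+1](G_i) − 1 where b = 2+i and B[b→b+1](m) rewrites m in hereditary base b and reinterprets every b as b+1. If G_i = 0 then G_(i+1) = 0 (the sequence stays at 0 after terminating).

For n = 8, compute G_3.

step 0: 8 = 2^(2 + 1); sub 3 for 2: 3^(3 + 1); = 81; G_1 = 81−1 = 80
step 1: 80 = 2·3^3 + 2·3^2 + 2·3 + 2; sub 4 for 3: 2·4^4 + 2·4^2 + 2·4 + 2; = 554; G_2 = 554−1 = 553
step 2: 553 = 2·4^4 + 2·4^2 + 2·4 + 1; sub 5 for 4: 2·5^5 + 2·5^2 + 2·5 + 1; = 6311; G_3 = 6311−1 = 6310

6310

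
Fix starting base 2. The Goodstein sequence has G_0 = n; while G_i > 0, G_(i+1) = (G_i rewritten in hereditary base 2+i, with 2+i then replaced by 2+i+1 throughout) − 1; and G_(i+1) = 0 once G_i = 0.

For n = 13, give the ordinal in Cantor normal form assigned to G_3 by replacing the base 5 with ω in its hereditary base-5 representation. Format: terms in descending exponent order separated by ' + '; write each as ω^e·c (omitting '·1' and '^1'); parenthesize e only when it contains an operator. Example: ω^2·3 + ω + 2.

base 2: 13 = 2^(2 + 1) + 2^2 + 1; at 3: 3^(3 + 1) + 3^3 + 1 = 109; next = 108
base 3: 108 = 3^(3 + 1) + 3^3; at 4: 4^(4 + 1) + 4^4 = 1280; next = 1279
base 4: 1279 = 4^(4 + 1) + 3·4^3 + 3·4^2 + 3·4 + 3; at 5: 5^(5 + 1) + 3·5^3 + 3·5^2 + 3·5 + 3 = 16093; next = 16092

ω^(ω + 1) + ω^3·3 + ω^2·3 + ω·3 + 2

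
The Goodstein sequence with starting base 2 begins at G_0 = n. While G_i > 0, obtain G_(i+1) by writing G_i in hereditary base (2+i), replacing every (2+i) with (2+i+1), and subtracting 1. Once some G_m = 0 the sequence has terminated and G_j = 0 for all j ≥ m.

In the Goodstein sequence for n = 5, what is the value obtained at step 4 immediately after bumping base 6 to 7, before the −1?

1198

G_0=5  [base 2] 2^2 + 1  →[2↦3]→  3^3 + 1 = 28  −1 ⇒ G_1=27
G_1=27  [base 3] 3^3  →[3↦4]→  4^4 = 256  −1 ⇒ G_2=255
G_2=255  [base 4] 3·4^3 + 3·4^2 + 3·4 + 3  →[4↦5]→  3·5^3 + 3·5^2 + 3·5 + 3 = 468  −1 ⇒ G_3=467
G_3=467  [base 5] 3·5^3 + 3·5^2 + 3·5 + 2  →[5↦6]→  3·6^3 + 3·6^2 + 3·6 + 2 = 776  −1 ⇒ G_4=775
G_4=775  [base 6] 3·6^3 + 3·6^2 + 3·6 + 1  →[6↦7]→  3·7^3 + 3·7^2 + 3·7 + 1 = 1198  −1 ⇒ G_5=1197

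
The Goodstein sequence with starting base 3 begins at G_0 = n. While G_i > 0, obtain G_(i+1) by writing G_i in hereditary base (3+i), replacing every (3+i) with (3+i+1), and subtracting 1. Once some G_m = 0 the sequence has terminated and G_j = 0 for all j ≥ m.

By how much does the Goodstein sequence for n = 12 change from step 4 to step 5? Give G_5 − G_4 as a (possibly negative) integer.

14

G_0 = 12. HB_3(12) = 3^2 + 3. Bump = 20. G_1 = 19.
G_1 = 19. HB_4(19) = 4^2 + 3. Bump = 28. G_2 = 27.
G_2 = 27. HB_5(27) = 5^2 + 2. Bump = 38. G_3 = 37.
G_3 = 37. HB_6(37) = 6^2 + 1. Bump = 50. G_4 = 49.
G_4 = 49. HB_7(49) = 7^2. Bump = 64. G_5 = 63.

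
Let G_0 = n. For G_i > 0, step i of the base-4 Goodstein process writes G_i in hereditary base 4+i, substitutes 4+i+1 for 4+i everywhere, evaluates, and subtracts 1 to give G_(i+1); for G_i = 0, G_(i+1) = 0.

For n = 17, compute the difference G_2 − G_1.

10

i=0: 17 = 4^2 + 1 (b=4); 4→5: 5^2 + 1 = 26; 26−1 = 25
i=1: 25 = 5^2 (b=5); 5→6: 6^2 = 36; 36−1 = 35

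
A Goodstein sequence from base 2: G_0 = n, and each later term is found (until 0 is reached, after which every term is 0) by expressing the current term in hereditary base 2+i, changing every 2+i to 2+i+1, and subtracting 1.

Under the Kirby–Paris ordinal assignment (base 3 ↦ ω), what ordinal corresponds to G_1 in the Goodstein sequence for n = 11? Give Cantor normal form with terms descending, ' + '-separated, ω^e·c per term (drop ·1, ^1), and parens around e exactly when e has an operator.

11 —HB2→ 2^(2 + 1) + 2 + 1 —bump→ 3^(3 + 1) + 3 + 1 = 85 —(−1)→ 84
84 —HB3→ 3^(3 + 1) + 3 —bump→ 4^(4 + 1) + 4 = 1028 —(−1)→ 1027

ω^(ω + 1) + ω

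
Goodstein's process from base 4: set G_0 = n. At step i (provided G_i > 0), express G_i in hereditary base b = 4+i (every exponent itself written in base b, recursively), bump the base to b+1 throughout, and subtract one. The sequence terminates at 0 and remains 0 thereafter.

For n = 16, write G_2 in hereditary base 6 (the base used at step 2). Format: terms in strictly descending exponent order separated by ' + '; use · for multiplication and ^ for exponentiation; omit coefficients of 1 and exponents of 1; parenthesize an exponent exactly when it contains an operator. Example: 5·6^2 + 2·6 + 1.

G_0 = 16. HB_4(16) = 4^2. Bump = 25. G_1 = 24.
G_1 = 24. HB_5(24) = 4·5 + 4. Bump = 28. G_2 = 27.
G_2 = 27. HB_6(27) = 4·6 + 3. Bump = 31. G_3 = 30.

4·6 + 3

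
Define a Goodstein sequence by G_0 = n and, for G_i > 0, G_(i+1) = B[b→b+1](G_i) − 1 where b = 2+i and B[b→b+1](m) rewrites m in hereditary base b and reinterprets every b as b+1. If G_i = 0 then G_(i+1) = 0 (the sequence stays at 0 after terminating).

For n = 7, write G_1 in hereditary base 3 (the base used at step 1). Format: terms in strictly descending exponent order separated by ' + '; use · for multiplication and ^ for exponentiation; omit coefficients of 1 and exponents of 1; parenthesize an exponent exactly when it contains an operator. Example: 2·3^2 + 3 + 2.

[0] 7 ≡ 2^2 + 2 + 1 (base 2). Lift 3: 31. −1: 30.
[1] 30 ≡ 3^3 + 3 (base 3). Lift 4: 260. −1: 259.

3^3 + 3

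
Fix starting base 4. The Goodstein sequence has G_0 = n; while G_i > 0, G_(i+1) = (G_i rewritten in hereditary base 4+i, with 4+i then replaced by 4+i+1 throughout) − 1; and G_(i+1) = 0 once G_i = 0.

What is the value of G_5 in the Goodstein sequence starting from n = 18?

58

step 0: 18 = 4^2 + 2; sub 5 for 4: 5^2 + 2; = 27; G_1 = 27−1 = 26
step 1: 26 = 5^2 + 1; sub 6 for 5: 6^2 + 1; = 37; G_2 = 37−1 = 36
step 2: 36 = 6^2; sub 7 for 6: 7^2; = 49; G_3 = 49−1 = 48
step 3: 48 = 6·7 + 6; sub 8 for 7: 6·8 + 6; = 54; G_4 = 54−1 = 53
step 4: 53 = 6·8 + 5; sub 9 for 8: 6·9 + 5; = 59; G_5 = 59−1 = 58
step 5: 58 = 6·9 + 4; sub 10 for 9: 6·10 + 4; = 64; G_6 = 64−1 = 63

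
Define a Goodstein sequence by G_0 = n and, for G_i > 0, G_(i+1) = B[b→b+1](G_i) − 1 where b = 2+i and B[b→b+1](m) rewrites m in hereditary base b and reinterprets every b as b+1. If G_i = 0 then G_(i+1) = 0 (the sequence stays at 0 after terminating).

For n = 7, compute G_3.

(0) 7|_2 = 2^2 + 2 + 1 ↦ 3^3 + 3 + 1|_3 = 31 ⇒ 30
(1) 30|_3 = 3^3 + 3 ↦ 4^4 + 4|_4 = 260 ⇒ 259
(2) 259|_4 = 4^4 + 3 ↦ 5^5 + 3|_5 = 3128 ⇒ 3127
(3) 3127|_5 = 5^5 + 2 ↦ 6^6 + 2|_6 = 46658 ⇒ 46657

3127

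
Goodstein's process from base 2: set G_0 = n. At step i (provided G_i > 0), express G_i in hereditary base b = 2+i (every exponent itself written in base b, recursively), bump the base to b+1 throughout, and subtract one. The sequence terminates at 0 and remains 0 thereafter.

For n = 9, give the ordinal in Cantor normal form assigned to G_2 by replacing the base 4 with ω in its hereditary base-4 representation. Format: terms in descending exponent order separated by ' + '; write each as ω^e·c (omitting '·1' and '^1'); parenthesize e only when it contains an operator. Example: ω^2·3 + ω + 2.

ω^ω·3 + ω^3·3 + ω^2·3 + ω·3 + 3

[0] 9 ≡ 2^(2 + 1) + 1 (base 2). Lift 3: 82. −1: 81.
[1] 81 ≡ 3^(3 + 1) (base 3). Lift 4: 1024. −1: 1023.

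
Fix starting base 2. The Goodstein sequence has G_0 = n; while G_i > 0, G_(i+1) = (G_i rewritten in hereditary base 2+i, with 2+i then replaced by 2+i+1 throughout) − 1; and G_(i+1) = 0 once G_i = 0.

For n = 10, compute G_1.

83

step 0: 10 = 2^(2 + 1) + 2; sub 3 for 2: 3^(3 + 1) + 3; = 84; G_1 = 84−1 = 83
step 1: 83 = 3^(3 + 1) + 2; sub 4 for 3: 4^(4 + 1) + 2; = 1026; G_2 = 1026−1 = 1025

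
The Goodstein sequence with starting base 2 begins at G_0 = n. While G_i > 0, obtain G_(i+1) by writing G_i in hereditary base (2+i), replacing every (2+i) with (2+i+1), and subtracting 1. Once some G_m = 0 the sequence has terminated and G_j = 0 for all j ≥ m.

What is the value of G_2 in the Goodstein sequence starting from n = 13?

i=0: 13 = 2^(2 + 1) + 2^2 + 1 (b=2); 2→3: 3^(3 + 1) + 3^3 + 1 = 109; 109−1 = 108
i=1: 108 = 3^(3 + 1) + 3^3 (b=3); 3→4: 4^(4 + 1) + 4^4 = 1280; 1280−1 = 1279
i=2: 1279 = 4^(4 + 1) + 3·4^3 + 3·4^2 + 3·4 + 3 (b=4); 4→5: 5^(5 + 1) + 3·5^3 + 3·5^2 + 3·5 + 3 = 16093; 16093−1 = 16092

1279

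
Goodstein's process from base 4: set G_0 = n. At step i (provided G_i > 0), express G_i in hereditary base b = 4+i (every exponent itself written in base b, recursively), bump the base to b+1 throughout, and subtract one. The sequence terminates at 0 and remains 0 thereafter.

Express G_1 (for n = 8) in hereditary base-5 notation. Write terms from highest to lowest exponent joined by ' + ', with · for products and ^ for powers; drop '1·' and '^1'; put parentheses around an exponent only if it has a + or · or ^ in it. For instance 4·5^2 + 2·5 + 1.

8 —HB4→ 2·4 —bump→ 2·5 = 10 —(−1)→ 9
9 —HB5→ 5 + 4 —bump→ 6 + 4 = 10 —(−1)→ 9

5 + 4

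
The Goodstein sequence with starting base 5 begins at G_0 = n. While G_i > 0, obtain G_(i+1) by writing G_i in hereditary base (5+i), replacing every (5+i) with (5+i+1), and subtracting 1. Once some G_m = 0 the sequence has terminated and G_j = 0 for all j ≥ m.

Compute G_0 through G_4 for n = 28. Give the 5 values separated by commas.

G_0 = 28. HB_5(28) = 5^2 + 3. Bump = 39. G_1 = 38.
G_1 = 38. HB_6(38) = 6^2 + 2. Bump = 51. G_2 = 50.
G_2 = 50. HB_7(50) = 7^2 + 1. Bump = 65. G_3 = 64.
G_3 = 64. HB_8(64) = 8^2. Bump = 81. G_4 = 80.

28, 38, 50, 64, 80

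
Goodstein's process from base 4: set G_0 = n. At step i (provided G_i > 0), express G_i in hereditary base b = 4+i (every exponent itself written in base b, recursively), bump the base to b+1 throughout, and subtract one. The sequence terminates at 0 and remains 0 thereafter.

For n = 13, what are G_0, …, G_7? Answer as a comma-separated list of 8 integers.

G_0=13  [base 4] 3·4 + 1  →[4↦5]→  3·5 + 1 = 16  −1 ⇒ G_1=15
G_1=15  [base 5] 3·5  →[5↦6]→  3·6 = 18  −1 ⇒ G_2=17
G_2=17  [base 6] 2·6 + 5  →[6↦7]→  2·7 + 5 = 19  −1 ⇒ G_3=18
G_3=18  [base 7] 2·7 + 4  →[7↦8]→  2·8 + 4 = 20  −1 ⇒ G_4=19
G_4=19  [base 8] 2·8 + 3  →[8↦9]→  2·9 + 3 = 21  −1 ⇒ G_5=20
G_5=20  [base 9] 2·9 + 2  →[9↦10]→  2·10 + 2 = 22  −1 ⇒ G_6=21
G_6=21  [base 10] 2·10 + 1  →[10↦11]→  2·11 + 1 = 23  −1 ⇒ G_7=22

13, 15, 17, 18, 19, 20, 21, 22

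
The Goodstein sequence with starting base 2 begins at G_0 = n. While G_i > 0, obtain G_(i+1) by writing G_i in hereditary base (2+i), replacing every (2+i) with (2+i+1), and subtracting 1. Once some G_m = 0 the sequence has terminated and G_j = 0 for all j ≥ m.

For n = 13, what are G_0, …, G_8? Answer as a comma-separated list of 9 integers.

13, 108, 1279, 16092, 280711, 5765998, 134219479, 3486786855, 100000003325

[0] 13 ≡ 2^(2 + 1) + 2^2 + 1 (base 2). Lift 3: 109. −1: 108.
[1] 108 ≡ 3^(3 + 1) + 3^3 (base 3). Lift 4: 1280. −1: 1279.
[2] 1279 ≡ 4^(4 + 1) + 3·4^3 + 3·4^2 + 3·4 + 3 (base 4). Lift 5: 16093. −1: 16092.
[3] 16092 ≡ 5^(5 + 1) + 3·5^3 + 3·5^2 + 3·5 + 2 (base 5). Lift 6: 280712. −1: 280711.
[4] 280711 ≡ 6^(6 + 1) + 3·6^3 + 3·6^2 + 3·6 + 1 (base 6). Lift 7: 5765999. −1: 5765998.
[5] 5765998 ≡ 7^(7 + 1) + 3·7^3 + 3·7^2 + 3·7 (base 7). Lift 8: 134219480. −1: 134219479.
[6] 134219479 ≡ 8^(8 + 1) + 3·8^3 + 3·8^2 + 2·8 + 7 (base 8). Lift 9: 3486786856. −1: 3486786855.
[7] 3486786855 ≡ 9^(9 + 1) + 3·9^3 + 3·9^2 + 2·9 + 6 (base 9). Lift 10: 100000003326. −1: 100000003325.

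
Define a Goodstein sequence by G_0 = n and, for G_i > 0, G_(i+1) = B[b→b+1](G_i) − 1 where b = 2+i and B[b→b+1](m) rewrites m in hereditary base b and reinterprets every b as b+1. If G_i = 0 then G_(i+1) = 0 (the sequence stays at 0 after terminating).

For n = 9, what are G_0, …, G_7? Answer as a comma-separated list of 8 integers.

G_0=9  [base 2] 2^(2 + 1) + 1  →[2↦3]→  3^(3 + 1) + 1 = 82  −1 ⇒ G_1=81
G_1=81  [base 3] 3^(3 + 1)  →[3↦4]→  4^(4 + 1) = 1024  −1 ⇒ G_2=1023
G_2=1023  [base 4] 3·4^4 + 3·4^3 + 3·4^2 + 3·4 + 3  →[4↦5]→  3·5^5 + 3·5^3 + 3·5^2 + 3·5 + 3 = 9843  −1 ⇒ G_3=9842
G_3=9842  [base 5] 3·5^5 + 3·5^3 + 3·5^2 + 3·5 + 2  →[5↦6]→  3·6^6 + 3·6^3 + 3·6^2 + 3·6 + 2 = 140744  −1 ⇒ G_4=140743
G_4=140743  [base 6] 3·6^6 + 3·6^3 + 3·6^2 + 3·6 + 1  →[6↦7]→  3·7^7 + 3·7^3 + 3·7^2 + 3·7 + 1 = 2471827  −1 ⇒ G_5=2471826
G_5=2471826  [base 7] 3·7^7 + 3·7^3 + 3·7^2 + 3·7  →[7↦8]→  3·8^8 + 3·8^3 + 3·8^2 + 3·8 = 50333400  −1 ⇒ G_6=50333399
G_6=50333399  [base 8] 3·8^8 + 3·8^3 + 3·8^2 + 2·8 + 7  →[8↦9]→  3·9^9 + 3·9^3 + 3·9^2 + 2·9 + 7 = 1162263922  −1 ⇒ G_7=1162263921

9, 81, 1023, 9842, 140743, 2471826, 50333399, 1162263921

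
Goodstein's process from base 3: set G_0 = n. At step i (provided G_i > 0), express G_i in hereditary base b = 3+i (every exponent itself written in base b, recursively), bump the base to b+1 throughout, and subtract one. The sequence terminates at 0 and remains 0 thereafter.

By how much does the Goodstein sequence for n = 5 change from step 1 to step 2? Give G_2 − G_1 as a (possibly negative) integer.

0

G_0 = 5. HB_3(5) = 3 + 2. Bump = 6. G_1 = 5.
G_1 = 5. HB_4(5) = 4 + 1. Bump = 6. G_2 = 5.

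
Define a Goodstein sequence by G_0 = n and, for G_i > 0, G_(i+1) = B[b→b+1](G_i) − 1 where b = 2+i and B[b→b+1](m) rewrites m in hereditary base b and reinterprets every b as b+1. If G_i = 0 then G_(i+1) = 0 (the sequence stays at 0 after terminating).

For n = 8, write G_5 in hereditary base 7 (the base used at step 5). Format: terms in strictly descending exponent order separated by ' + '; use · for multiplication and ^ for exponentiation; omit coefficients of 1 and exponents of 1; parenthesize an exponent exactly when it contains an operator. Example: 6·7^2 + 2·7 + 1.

[0] 8 ≡ 2^(2 + 1) (base 2). Lift 3: 81. −1: 80.
[1] 80 ≡ 2·3^3 + 2·3^2 + 2·3 + 2 (base 3). Lift 4: 554. −1: 553.
[2] 553 ≡ 2·4^4 + 2·4^2 + 2·4 + 1 (base 4). Lift 5: 6311. −1: 6310.
[3] 6310 ≡ 2·5^5 + 2·5^2 + 2·5 (base 5). Lift 6: 93396. −1: 93395.
[4] 93395 ≡ 2·6^6 + 2·6^2 + 6 + 5 (base 6). Lift 7: 1647196. −1: 1647195.

2·7^7 + 2·7^2 + 7 + 4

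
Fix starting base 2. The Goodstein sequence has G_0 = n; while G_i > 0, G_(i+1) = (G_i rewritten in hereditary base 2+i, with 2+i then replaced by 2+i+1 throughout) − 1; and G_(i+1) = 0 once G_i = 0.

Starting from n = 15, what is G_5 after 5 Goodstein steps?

6588344

base 2: 15 = 2^(2 + 1) + 2^2 + 2 + 1; at 3: 3^(3 + 1) + 3^3 + 3 + 1 = 112; next = 111
base 3: 111 = 3^(3 + 1) + 3^3 + 3; at 4: 4^(4 + 1) + 4^4 + 4 = 1284; next = 1283
base 4: 1283 = 4^(4 + 1) + 4^4 + 3; at 5: 5^(5 + 1) + 5^5 + 3 = 18753; next = 18752
base 5: 18752 = 5^(5 + 1) + 5^5 + 2; at 6: 6^(6 + 1) + 6^6 + 2 = 326594; next = 326593
base 6: 326593 = 6^(6 + 1) + 6^6 + 1; at 7: 7^(7 + 1) + 7^7 + 1 = 6588345; next = 6588344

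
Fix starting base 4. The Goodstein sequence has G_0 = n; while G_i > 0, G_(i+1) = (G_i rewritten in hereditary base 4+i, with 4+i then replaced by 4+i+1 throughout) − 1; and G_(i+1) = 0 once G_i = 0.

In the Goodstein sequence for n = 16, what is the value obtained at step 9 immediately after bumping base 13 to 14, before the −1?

i=0: 16 = 4^2 (b=4); 4→5: 5^2 = 25; 25−1 = 24
i=1: 24 = 4·5 + 4 (b=5); 5→6: 4·6 + 4 = 28; 28−1 = 27
i=2: 27 = 4·6 + 3 (b=6); 6→7: 4·7 + 3 = 31; 31−1 = 30
i=3: 30 = 4·7 + 2 (b=7); 7→8: 4·8 + 2 = 34; 34−1 = 33
i=4: 33 = 4·8 + 1 (b=8); 8→9: 4·9 + 1 = 37; 37−1 = 36
i=5: 36 = 4·9 (b=9); 9→10: 4·10 = 40; 40−1 = 39
i=6: 39 = 3·10 + 9 (b=10); 10→11: 3·11 + 9 = 42; 42−1 = 41
i=7: 41 = 3·11 + 8 (b=11); 11→12: 3·12 + 8 = 44; 44−1 = 43
i=8: 43 = 3·12 + 7 (b=12); 12→13: 3·13 + 7 = 46; 46−1 = 45

48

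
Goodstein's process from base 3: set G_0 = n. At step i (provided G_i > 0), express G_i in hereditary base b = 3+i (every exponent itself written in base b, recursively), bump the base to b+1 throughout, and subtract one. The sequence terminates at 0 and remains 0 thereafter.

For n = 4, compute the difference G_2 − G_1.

i=0: 4 = 3 + 1 (b=3); 3→4: 4 + 1 = 5; 5−1 = 4
i=1: 4 = 4 (b=4); 4→5: 5 = 5; 5−1 = 4

0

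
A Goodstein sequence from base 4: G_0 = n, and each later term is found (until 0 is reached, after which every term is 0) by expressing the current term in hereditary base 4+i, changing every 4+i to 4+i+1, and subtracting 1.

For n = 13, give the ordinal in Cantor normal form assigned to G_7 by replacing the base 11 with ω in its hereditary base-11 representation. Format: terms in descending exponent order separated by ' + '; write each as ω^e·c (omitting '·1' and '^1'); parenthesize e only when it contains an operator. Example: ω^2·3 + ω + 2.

13 —HB4→ 3·4 + 1 —bump→ 3·5 + 1 = 16 —(−1)→ 15
15 —HB5→ 3·5 —bump→ 3·6 = 18 —(−1)→ 17
17 —HB6→ 2·6 + 5 —bump→ 2·7 + 5 = 19 —(−1)→ 18
18 —HB7→ 2·7 + 4 —bump→ 2·8 + 4 = 20 —(−1)→ 19
19 —HB8→ 2·8 + 3 —bump→ 2·9 + 3 = 21 —(−1)→ 20
20 —HB9→ 2·9 + 2 —bump→ 2·10 + 2 = 22 —(−1)→ 21
21 —HB10→ 2·10 + 1 —bump→ 2·11 + 1 = 23 —(−1)→ 22

ω·2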